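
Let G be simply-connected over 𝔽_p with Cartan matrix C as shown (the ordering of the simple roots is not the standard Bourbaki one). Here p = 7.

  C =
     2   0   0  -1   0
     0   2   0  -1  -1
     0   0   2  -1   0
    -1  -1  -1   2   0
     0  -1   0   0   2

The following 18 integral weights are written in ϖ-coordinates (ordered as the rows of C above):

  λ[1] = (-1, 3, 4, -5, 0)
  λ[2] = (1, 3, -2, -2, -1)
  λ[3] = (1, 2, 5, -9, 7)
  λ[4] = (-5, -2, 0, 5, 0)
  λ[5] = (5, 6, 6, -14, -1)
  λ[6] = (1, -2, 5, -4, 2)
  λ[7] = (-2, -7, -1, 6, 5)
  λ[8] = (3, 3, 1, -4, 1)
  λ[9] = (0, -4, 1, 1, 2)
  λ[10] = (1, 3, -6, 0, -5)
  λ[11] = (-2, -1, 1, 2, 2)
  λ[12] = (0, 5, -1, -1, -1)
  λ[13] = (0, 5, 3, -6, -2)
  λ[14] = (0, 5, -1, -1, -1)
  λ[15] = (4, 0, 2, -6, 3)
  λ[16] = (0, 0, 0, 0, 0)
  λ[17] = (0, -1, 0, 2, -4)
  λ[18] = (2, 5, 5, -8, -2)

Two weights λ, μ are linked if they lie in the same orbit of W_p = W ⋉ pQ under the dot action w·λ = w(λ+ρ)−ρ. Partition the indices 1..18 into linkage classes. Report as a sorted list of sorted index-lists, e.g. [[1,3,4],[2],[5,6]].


Dynkin diagram of C (from the 8 off-diagonal −1 entries): D_5.

λ_j+ρ reflected into Ā_7 (⟨·,θ^∨⟩≤7); 5-tuples as given:

    1: (4, 0, 1, 0, 1)
    2: (0, 2, 1, 1, 0)
    3: (1, 1, 1, 1, 1)
    4: (4, 0, 1, 0, 1)
    5: (1, 0, 0, 0, 0)
    6: (1, 1, 1, 1, 1)
    7: (1, 0, 0, 0, 0)
    8: (1, 2, 1, 0, 0)
    9: (0, 2, 1, 1, 0)
    10: (0, 2, 1, 1, 0)
    11: (0, 2, 1, 1, 0)
    12: (1, 0, 0, 0, 0)
    13: (4, 0, 1, 0, 1)
    14: (1, 0, 0, 0, 0)
    15: (1, 2, 1, 0, 0)
    16: (1, 1, 1, 1, 1)
    17: (1, 2, 1, 0, 0)
    18: (4, 0, 1, 0, 1)

Linkage partition of the 18 weights (5 classes, p=7):

[[1, 4, 13, 18], [2, 9, 10, 11], [3, 6, 16], [5, 7, 12, 14], [8, 15, 17]]


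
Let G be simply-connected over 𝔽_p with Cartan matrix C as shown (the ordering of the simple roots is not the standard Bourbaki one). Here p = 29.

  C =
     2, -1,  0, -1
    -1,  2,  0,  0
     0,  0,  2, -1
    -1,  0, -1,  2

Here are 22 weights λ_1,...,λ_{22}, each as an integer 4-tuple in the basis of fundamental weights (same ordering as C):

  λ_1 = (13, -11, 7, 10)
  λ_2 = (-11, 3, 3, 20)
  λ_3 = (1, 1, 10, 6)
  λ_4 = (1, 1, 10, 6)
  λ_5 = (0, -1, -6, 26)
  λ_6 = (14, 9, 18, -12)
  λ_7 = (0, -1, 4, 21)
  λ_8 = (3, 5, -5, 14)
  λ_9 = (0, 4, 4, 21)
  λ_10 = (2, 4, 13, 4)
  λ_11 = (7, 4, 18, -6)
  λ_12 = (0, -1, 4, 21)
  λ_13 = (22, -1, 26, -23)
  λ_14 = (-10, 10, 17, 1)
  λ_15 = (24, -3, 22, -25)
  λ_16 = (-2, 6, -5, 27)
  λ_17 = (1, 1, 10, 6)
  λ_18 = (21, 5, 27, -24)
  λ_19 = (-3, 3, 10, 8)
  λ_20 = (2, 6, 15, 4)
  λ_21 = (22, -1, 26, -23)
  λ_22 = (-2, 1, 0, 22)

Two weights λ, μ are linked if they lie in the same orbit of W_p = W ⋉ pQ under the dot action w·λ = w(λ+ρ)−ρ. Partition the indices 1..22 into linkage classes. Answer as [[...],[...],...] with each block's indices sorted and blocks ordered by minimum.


Type A_4, rank 4, |W|=120; reorder rows/cols to standard.

Ā_29 reps of the 22 weights (A_4, coords as presented):

  [1] (4, 6, 4, 11)
  [2] (4, 6, 4, 11)
  [3] (2, 2, 11, 7)
  [4] (2, 2, 11, 7)
  [5] (1, 0, 5, 22)
  [6] (4, 6, 4, 11)
  [7] (1, 0, 5, 22)
  [8] (4, 6, 4, 11)
  [9] (1, 1, 1, 22)
  [10] (3, 5, 14, 5)
  [11] (3, 5, 14, 5)
  [12] (1, 0, 5, 22)
  [13] (1, 0, 5, 22)
  [14] (2, 2, 11, 7)
  [15] (1, 1, 1, 22)
  [16] (1, 1, 1, 22)
  [17] (2, 2, 11, 7)
  [18] (1, 1, 1, 22)
  [19] (2, 2, 11, 7)
  [20] (3, 5, 14, 5)
  [21] (1, 0, 5, 22)
  [22] (1, 1, 1, 22)

Partition of {1..22} into 5 W_29-dot-orbits:

[[1, 2, 6, 8], [3, 4, 14, 17, 19], [5, 7, 12, 13, 21], [9, 15, 16, 18, 22], [10, 11, 20]]


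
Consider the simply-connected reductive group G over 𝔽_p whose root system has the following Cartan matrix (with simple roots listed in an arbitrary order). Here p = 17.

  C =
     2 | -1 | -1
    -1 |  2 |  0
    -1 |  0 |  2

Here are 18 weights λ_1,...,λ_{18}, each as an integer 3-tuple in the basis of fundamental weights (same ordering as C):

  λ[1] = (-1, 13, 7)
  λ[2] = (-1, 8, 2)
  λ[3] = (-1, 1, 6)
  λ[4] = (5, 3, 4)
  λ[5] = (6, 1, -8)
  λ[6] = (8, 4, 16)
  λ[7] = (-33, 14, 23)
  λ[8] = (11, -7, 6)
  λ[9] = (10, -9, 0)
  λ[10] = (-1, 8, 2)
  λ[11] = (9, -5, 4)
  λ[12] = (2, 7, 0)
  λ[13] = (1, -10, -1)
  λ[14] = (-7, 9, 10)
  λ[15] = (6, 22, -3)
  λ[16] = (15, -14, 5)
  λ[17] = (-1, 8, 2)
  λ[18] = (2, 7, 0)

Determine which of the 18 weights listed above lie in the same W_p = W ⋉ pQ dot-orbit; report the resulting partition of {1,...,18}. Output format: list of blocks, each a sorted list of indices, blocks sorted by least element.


Root system A_3: the 3×3 matrix C matches after relabeling.

Alcove-folded reps (p=17, 18 weights, presented ϖ-order):

  1: (0, 9, 3);  2: (0, 9, 3);  3: (0, 2, 7);  4: (6, 4, 5);  5: (0, 2, 7);  6: (0, 9, 3);  7: (0, 2, 7);  8: (6, 4, 5);  9: (3, 8, 1);  10: (0, 9, 3);  11: (6, 4, 5);  12: (3, 8, 1);  13: (0, 2, 7);  14: (6, 4, 5);  15: (6, 4, 5);  16: (3, 8, 1);  17: (0, 9, 3);  18: (3, 8, 1)

Partition of {1..18} into 4 W_17-dot-orbits:

[[1, 2, 6, 10, 17], [3, 5, 7, 13], [4, 8, 11, 14, 15], [9, 12, 16, 18]]


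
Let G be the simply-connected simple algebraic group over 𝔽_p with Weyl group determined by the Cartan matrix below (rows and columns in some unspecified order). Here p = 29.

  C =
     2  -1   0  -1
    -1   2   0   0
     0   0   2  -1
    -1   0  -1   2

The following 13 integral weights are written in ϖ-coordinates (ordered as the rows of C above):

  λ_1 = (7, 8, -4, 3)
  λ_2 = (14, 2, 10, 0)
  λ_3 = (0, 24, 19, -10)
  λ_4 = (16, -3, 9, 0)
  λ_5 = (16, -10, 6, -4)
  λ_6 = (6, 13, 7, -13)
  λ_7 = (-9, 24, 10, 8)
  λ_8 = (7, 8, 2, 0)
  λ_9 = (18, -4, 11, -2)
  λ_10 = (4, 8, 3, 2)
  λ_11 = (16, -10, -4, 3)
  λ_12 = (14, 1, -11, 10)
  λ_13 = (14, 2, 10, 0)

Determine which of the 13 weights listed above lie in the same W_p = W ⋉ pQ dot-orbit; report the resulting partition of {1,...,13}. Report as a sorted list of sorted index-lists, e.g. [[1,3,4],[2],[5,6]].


Root system A_4: the 4×4 matrix C matches after relabeling.

Alcove-folded reps (p=29, 13 weights, presented ϖ-order):

  [1] (8, 9, 3, 1) · [2] (15, 2, 10, 1) · [3] (8, 9, 3, 1) · [4] (15, 2, 10, 1) · [5] (5, 9, 4, 3) · [6] (5, 9, 4, 3) · [7] (8, 9, 3, 1) · [8] (8, 9, 3, 1) · [9] (15, 2, 10, 1) · [10] (5, 9, 4, 3) · [11] (8, 9, 3, 1) · [12] (15, 2, 10, 1) · [13] (15, 2, 10, 1)

Partition of {1..13} into 3 W_29-dot-orbits:

[[1, 3, 7, 8, 11], [2, 4, 9, 12, 13], [5, 6, 10]]


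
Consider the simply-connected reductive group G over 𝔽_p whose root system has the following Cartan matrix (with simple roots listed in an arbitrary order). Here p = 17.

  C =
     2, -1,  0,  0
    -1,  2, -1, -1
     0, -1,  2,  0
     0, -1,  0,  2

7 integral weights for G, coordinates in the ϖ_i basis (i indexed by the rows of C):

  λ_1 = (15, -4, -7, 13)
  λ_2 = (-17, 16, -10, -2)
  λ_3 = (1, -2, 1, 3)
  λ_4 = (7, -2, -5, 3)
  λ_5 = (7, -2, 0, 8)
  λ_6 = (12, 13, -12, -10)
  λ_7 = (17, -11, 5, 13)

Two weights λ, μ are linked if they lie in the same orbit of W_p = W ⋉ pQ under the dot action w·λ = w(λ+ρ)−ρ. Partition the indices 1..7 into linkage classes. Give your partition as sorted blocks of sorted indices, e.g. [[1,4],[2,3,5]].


C ↔ D_4 under row/col permutation; |W(D_4)| = 192.

W_17-reps of the 7 weights in Ā_17 (same 4-coord order as C):

    1: (3, 3, 1, 1)
    2: (7, 1, 0, 8)
    3: (1, 1, 1, 3)
    4: (3, 3, 1, 1)
    5: (7, 1, 0, 8)
    6: (3, 3, 1, 1)
    7: (3, 3, 1, 1)

The 7 indices split into 3 linkage classes (same alcove rep ⇔ same W_17-dot-orbit):

[[1, 4, 6, 7], [2, 5], [3]]


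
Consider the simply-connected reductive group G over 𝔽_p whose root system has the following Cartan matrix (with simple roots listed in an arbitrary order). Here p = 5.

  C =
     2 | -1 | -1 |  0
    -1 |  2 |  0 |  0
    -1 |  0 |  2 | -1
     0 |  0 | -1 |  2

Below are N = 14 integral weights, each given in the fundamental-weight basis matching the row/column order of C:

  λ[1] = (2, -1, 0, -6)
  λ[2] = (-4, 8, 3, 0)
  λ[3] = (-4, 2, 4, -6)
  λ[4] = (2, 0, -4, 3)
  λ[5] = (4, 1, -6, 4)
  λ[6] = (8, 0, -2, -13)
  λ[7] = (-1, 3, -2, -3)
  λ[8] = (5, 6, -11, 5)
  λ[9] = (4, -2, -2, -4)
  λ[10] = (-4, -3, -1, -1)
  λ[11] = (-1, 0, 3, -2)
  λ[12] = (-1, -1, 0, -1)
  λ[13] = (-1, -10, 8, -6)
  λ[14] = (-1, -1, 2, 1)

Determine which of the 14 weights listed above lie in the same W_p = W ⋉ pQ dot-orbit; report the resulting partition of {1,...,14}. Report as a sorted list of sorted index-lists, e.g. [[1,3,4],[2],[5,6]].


Cartan matrix: type A_4 (|W|=120); un-permuting the 4 rows.

Folding the 14 weights λ_j+ρ into Ā_5 (reps in the given 4-coord order):

    [1] (0, 1, 3, 1)
    [2] (0, 1, 3, 1)
    [3] (0, 0, 3, 2)
    [4] (0, 1, 3, 1)
    [5] (0, 0, 3, 2)
    [6] (2, 1, 1, 0)
    [7] (2, 1, 1, 0)
    [8] (2, 1, 1, 0)
    [9] (0, 1, 3, 1)
    [10] (0, 0, 3, 2)
    [11] (0, 1, 3, 1)
    [12] (0, 0, 1, 0)
    [13] (0, 0, 1, 0)
    [14] (0, 0, 3, 2)

Partition of {1..14} into 4 W_5-dot-orbits:

[[1, 2, 4, 9, 11], [3, 5, 10, 14], [6, 7, 8], [12, 13]]


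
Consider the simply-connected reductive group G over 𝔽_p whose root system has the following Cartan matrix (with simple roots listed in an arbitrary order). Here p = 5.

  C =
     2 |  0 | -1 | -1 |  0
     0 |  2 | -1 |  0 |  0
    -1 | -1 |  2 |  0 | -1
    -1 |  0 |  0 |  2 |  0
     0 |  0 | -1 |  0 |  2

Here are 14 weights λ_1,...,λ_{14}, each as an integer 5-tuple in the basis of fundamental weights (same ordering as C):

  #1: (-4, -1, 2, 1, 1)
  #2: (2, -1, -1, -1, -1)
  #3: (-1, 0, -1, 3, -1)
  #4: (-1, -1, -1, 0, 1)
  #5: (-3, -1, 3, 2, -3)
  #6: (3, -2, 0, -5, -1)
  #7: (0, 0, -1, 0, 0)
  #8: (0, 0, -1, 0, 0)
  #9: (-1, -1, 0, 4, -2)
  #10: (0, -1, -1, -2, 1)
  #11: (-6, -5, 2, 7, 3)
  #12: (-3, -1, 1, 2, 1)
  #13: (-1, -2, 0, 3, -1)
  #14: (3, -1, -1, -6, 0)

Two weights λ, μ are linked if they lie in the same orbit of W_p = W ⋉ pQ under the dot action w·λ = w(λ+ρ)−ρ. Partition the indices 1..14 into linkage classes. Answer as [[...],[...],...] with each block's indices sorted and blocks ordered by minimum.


Type D_5, rank 5, |W|=1920; reorder rows/cols to standard.

Alcove-folded reps (p=5, 14 weights, presented ϖ-order):

  [1] (0, 0, 0, 1, 2);  [2] (2, 0, 0, 0, 0);  [3] (0, 1, 0, 4, 0);  [4] (0, 0, 0, 1, 2);  [5] (0, 0, 0, 1, 2);  [6] (0, 1, 0, 4, 0);  [7] (1, 1, 0, 1, 1);  [8] (1, 1, 0, 1, 1);  [9] (0, 1, 0, 4, 0);  [10] (0, 0, 0, 1, 2);  [11] (1, 1, 0, 1, 1);  [12] (0, 0, 0, 1, 2);  [13] (0, 1, 0, 4, 0);  [14] (0, 1, 0, 4, 0)

Linkage partition of the 14 weights (4 classes, p=5):

[[1, 4, 5, 10, 12], [2], [3, 6, 9, 13, 14], [7, 8, 11]]


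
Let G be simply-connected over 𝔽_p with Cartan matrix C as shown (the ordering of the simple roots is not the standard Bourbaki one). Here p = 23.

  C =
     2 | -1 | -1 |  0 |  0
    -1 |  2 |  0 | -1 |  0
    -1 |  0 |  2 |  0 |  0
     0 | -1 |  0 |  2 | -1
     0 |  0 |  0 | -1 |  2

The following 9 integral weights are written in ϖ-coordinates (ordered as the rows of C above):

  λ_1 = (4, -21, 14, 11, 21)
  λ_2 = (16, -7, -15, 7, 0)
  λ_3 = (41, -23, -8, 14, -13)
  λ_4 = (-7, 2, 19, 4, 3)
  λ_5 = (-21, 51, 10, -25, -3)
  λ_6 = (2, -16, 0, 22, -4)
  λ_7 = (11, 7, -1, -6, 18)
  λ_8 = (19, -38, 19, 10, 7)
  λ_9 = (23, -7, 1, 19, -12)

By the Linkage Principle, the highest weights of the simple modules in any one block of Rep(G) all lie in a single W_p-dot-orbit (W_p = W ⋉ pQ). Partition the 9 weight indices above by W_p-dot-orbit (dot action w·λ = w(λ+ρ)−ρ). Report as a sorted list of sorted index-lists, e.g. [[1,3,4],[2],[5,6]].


C ↔ A_5 under row/col permutation; |W(A_5)| = 720.

W_23-reps of the 9 weights in Ā_23 (same 5-coord order as C):

  [1] (1, 3, 11, 5, 3);  [2] (3, 3, 11, 2, 1);  [3] (1, 3, 7, 0, 7);  [4] (3, 3, 11, 2, 1);  [5] (3, 3, 11, 2, 1);  [6] (1, 3, 11, 5, 3);  [7] (1, 3, 11, 5, 3);  [8] (3, 3, 11, 2, 1);  [9] (3, 3, 11, 2, 1)

Partition of {1..9} into 3 W_23-dot-orbits:

[[1, 6, 7], [2, 4, 5, 8, 9], [3]]


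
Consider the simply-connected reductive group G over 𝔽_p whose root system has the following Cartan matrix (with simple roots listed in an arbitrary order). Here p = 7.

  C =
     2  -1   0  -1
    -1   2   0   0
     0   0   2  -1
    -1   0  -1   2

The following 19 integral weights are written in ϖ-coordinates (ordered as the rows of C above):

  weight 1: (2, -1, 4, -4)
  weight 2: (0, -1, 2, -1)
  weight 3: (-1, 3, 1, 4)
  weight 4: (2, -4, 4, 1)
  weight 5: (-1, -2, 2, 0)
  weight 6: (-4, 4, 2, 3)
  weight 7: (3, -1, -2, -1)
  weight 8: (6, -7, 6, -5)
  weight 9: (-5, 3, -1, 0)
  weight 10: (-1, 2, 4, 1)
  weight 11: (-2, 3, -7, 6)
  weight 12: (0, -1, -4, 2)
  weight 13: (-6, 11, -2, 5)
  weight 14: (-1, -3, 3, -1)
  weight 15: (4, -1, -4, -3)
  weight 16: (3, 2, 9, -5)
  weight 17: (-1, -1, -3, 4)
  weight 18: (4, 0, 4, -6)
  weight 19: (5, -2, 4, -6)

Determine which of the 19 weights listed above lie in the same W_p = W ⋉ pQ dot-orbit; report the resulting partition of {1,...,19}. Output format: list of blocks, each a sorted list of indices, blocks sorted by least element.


Root system A_4: the 4×4 matrix C matches after relabeling.

Folding the 19 weights λ_j+ρ into Ā_7 (reps in the given 4-coord order):

    λ_1+ρ ↦ (0, 0, 2, 3)
    λ_2+ρ ↦ (1, 0, 3, 0)
    λ_3+ρ ↦ (0, 0, 2, 3)
    λ_4+ρ ↦ (0, 0, 2, 2)
    λ_5+ρ ↦ (1, 0, 3, 0)
    λ_6+ρ ↦ (3, 0, 1, 1)
    λ_7+ρ ↦ (3, 0, 0, 1)
    λ_8+ρ ↦ (3, 0, 0, 1)
    λ_9+ρ ↦ (1, 0, 3, 0)
    λ_10+ρ ↦ (0, 0, 2, 2)
    λ_11+ρ ↦ (1, 0, 3, 0)
    λ_12+ρ ↦ (1, 0, 3, 0)
    λ_13+ρ ↦ (0, 1, 0, 5)
    λ_14+ρ ↦ (0, 0, 2, 2)
    λ_15+ρ ↦ (0, 0, 2, 3)
    λ_16+ρ ↦ (3, 0, 0, 1)
    λ_17+ρ ↦ (0, 0, 2, 3)
    λ_18+ρ ↦ (0, 1, 0, 5)
    λ_19+ρ ↦ (0, 1, 0, 5)

Linkage partition of the 19 weights (6 classes, p=7):

[[1, 3, 15, 17], [2, 5, 9, 11, 12], [4, 10, 14], [6], [7, 8, 16], [13, 18, 19]]


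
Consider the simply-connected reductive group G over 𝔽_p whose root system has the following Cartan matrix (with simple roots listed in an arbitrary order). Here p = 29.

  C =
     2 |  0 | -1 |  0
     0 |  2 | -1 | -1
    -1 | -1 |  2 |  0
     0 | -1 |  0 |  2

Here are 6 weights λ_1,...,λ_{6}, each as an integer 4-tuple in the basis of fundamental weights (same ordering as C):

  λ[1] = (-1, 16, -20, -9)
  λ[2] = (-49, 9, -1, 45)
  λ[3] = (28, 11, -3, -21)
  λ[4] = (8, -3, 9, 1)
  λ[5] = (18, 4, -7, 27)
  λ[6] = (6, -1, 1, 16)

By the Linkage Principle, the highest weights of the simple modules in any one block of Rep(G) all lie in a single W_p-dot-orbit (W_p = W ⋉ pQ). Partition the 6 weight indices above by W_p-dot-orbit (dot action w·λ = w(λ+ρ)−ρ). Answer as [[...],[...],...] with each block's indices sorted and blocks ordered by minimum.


Root system A_4: the 4×4 matrix C matches after relabeling.

W_29-reps of the 6 weights in Ā_29 (same 4-coord order as C):

  1: (9, 2, 8, 0);  2: (9, 2, 8, 0);  3: (9, 2, 8, 0);  4: (9, 2, 8, 0);  5: (4, 1, 1, 10);  6: (7, 0, 2, 17)

The 6 indices split into 3 linkage classes (same alcove rep ⇔ same W_29-dot-orbit):

[[1, 2, 3, 4], [5], [6]]


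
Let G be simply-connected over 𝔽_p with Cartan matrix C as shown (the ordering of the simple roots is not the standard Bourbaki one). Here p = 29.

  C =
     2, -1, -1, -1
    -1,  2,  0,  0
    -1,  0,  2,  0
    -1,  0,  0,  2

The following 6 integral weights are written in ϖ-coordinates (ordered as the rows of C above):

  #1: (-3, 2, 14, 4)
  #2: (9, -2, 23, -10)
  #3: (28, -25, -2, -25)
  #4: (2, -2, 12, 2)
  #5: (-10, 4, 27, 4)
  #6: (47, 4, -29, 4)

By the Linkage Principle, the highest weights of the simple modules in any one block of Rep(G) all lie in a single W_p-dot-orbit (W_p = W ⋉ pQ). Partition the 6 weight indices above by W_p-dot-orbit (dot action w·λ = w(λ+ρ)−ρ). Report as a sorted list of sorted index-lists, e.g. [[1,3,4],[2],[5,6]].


Cartan matrix: type D_4 (|W|=192); un-permuting the 4 rows.

Ā_29 reps of the 6 weights (D_4, coords as presented):

    λ_1 → (2, 1, 13, 3)
    λ_2 → (1, 4, 19, 4)
    λ_3 → (1, 4, 19, 4)
    λ_4 → (2, 1, 13, 3)
    λ_5 → (1, 4, 19, 4)
    λ_6 → (1, 4, 19, 4)

Partition of {1..6} into 2 W_29-dot-orbits:

[[1, 4], [2, 3, 5, 6]]


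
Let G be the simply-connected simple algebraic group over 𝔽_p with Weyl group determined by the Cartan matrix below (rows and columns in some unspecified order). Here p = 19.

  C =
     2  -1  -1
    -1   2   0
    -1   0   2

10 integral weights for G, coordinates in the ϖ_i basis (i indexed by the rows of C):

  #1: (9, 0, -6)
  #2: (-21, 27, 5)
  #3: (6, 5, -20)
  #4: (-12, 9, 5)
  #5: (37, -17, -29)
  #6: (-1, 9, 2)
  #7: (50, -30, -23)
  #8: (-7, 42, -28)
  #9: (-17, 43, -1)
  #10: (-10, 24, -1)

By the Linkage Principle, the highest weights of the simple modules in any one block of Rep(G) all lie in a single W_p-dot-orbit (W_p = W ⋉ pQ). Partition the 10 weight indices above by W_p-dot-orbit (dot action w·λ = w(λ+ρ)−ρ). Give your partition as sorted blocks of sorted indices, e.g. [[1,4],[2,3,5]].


Root system A_3: the 3×3 matrix C matches after relabeling.

Folding the 10 weights λ_j+ρ into Ā_19 (reps in the given 3-coord order):

    [1] (5, 1, 5)
    [2] (5, 1, 5)
    [3] (6, 6, 7)
    [4] (5, 1, 5)
    [5] (3, 6, 0)
    [6] (0, 10, 3)
    [7] (0, 10, 3)
    [8] (5, 1, 5)
    [9] (3, 6, 0)
    [10] (0, 10, 3)

Grouping the 10 weights by Ā_19-representative: 4 linkage classes.

[[1, 2, 4, 8], [3], [5, 9], [6, 7, 10]]


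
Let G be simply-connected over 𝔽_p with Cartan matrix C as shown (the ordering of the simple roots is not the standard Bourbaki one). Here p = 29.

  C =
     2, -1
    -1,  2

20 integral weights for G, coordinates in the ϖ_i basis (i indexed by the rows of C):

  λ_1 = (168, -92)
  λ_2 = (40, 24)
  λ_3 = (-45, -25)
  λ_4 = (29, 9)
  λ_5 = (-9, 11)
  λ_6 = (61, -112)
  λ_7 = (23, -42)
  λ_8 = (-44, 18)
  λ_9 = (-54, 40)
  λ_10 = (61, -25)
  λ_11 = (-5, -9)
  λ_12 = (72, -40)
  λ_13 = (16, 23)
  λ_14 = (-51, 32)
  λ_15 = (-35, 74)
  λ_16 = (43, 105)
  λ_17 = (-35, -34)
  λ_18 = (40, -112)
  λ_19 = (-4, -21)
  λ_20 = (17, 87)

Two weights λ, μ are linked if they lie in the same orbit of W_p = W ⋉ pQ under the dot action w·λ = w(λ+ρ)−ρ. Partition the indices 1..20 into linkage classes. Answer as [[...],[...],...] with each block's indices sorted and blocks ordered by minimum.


Dynkin diagram of C (from the 2 off-diagonal −1 entries): A_2.

λ_j+ρ reflected into Ā_29 (⟨·,θ^∨⟩≤29); 2-tuples as given:

  λ_1+ρ ↦ (4, 5)
  λ_2+ρ ↦ (8, 4)
  λ_3+ρ ↦ (5, 10)
  λ_4+ρ ↦ (18, 1)
  λ_5+ρ ↦ (8, 4)
  λ_6+ρ ↦ (4, 5)
  λ_7+ρ ↦ (5, 12)
  λ_8+ρ ↦ (5, 10)
  λ_9+ρ ↦ (5, 12)
  λ_10+ρ ↦ (4, 5)
  λ_11+ρ ↦ (8, 4)
  λ_12+ρ ↦ (5, 10)
  λ_13+ρ ↦ (5, 12)
  λ_14+ρ ↦ (8, 4)
  λ_15+ρ ↦ (5, 12)
  λ_16+ρ ↦ (5, 10)
  λ_17+ρ ↦ (4, 5)
  λ_18+ρ ↦ (5, 12)
  λ_19+ρ ↦ (20, 3)
  λ_20+ρ ↦ (18, 1)

Grouping the 20 weights by Ā_29-representative: 6 linkage classes.

[[1, 6, 10, 17], [2, 5, 11, 14], [3, 8, 12, 16], [4, 20], [7, 9, 13, 15, 18], [19]]


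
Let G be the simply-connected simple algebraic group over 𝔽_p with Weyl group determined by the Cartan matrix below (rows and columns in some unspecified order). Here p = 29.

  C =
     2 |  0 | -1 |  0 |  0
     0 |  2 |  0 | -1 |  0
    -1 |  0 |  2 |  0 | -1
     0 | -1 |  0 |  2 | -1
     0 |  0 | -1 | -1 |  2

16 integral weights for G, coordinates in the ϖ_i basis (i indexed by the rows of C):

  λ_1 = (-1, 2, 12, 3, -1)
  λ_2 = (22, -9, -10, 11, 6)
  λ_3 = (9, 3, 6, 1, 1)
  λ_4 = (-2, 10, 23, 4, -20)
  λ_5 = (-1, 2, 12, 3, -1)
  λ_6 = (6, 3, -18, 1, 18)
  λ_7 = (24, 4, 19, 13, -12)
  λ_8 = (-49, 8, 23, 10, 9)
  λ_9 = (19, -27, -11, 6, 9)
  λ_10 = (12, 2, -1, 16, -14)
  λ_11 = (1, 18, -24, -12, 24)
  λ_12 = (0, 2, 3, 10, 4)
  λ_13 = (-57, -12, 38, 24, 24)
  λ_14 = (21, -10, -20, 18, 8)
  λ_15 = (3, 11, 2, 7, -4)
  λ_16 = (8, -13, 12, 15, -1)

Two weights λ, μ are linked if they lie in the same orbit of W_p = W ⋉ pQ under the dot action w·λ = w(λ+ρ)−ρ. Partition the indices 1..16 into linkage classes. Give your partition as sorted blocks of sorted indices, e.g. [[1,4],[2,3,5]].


C ↔ A_5 under row/col permutation; |W(A_5)| = 720.

λ_j+ρ reflected into Ā_29 (⟨·,θ^∨⟩≤29); 5-tuples as given:

  [1] (0, 3, 13, 4, 0) · [2] (10, 4, 7, 2, 2) · [3] (10, 4, 7, 2, 2) · [4] (1, 3, 4, 11, 5) · [5] (0, 3, 13, 4, 0) · [6] (10, 4, 7, 2, 2) · [7] (1, 3, 4, 11, 5) · [8] (1, 3, 4, 11, 5) · [9] (1, 7, 9, 0, 10) · [10] (0, 3, 13, 4, 0) · [11] (10, 4, 7, 2, 2) · [12] (1, 3, 4, 11, 5) · [13] (10, 4, 7, 2, 2) · [14] (1, 7, 9, 0, 10) · [15] (4, 12, 0, 5, 3) · [16] (0, 3, 13, 4, 0)

Linkage partition of the 16 weights (5 classes, p=29):

[[1, 5, 10, 16], [2, 3, 6, 11, 13], [4, 7, 8, 12], [9, 14], [15]]


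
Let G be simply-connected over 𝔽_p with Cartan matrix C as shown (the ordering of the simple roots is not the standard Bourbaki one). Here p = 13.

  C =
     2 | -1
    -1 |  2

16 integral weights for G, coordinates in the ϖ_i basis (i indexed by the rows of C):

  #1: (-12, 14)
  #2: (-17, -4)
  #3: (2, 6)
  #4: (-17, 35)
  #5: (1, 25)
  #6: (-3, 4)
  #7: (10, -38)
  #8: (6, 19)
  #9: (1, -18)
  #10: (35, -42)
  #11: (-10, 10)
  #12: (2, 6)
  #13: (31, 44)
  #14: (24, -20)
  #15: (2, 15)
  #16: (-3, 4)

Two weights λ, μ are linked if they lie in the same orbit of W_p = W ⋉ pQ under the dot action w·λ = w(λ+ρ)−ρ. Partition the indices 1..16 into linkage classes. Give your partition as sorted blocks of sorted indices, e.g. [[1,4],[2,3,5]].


Cartan matrix: type A_2 (|W|=6); un-permuting the 2 rows.

Alcove-folded reps (p=13, 16 weights, presented ϖ-order):

  [1] (9, 2)
  [2] (3, 7)
  [3] (3, 7)
  [4] (3, 7)
  [5] (11, 2)
  [6] (2, 3)
  [7] (11, 2)
  [8] (6, 1)
  [9] (9, 2)
  [10] (2, 3)
  [11] (9, 2)
  [12] (3, 7)
  [13] (6, 1)
  [14] (6, 1)
  [15] (3, 7)
  [16] (2, 3)

These 16 weights hit 5 W_13-dot-orbits; sizes (3, 5, 2, 3, 3):

[[1, 9, 11], [2, 3, 4, 12, 15], [5, 7], [6, 10, 16], [8, 13, 14]]


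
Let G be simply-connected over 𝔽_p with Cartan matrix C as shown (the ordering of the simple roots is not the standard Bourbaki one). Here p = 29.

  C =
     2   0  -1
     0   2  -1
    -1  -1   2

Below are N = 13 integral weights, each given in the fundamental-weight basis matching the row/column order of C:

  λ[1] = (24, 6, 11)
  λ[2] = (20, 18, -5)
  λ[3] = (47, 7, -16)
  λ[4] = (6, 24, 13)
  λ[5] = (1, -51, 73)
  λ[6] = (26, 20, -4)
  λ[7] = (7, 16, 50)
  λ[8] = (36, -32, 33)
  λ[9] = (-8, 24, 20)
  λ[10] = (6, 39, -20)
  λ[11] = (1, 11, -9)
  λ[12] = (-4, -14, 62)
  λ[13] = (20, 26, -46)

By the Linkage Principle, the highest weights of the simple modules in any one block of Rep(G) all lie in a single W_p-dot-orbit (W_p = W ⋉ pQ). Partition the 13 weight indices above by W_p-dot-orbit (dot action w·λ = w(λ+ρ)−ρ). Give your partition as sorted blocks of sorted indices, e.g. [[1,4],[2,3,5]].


Root system A_3: the 3×3 matrix C matches after relabeling.

Each λ_j+ρ reduced to Ā_29; 3-tuples below use C's row order:

  λ_1+ρ ↦ (10, 8, 4) · λ_2+ρ ↦ (10, 8, 4) · λ_3+ρ ↦ (10, 8, 4) · λ_4+ρ ↦ (10, 8, 4) · λ_5+ρ ↦ (8, 2, 3) · λ_6+ρ ↦ (8, 2, 3) · λ_7+ρ ↦ (1, 10, 7) · λ_8+ρ ↦ (8, 2, 3) · λ_9+ρ ↦ (10, 8, 4) · λ_10+ρ ↦ (1, 10, 7) · λ_11+ρ ↦ (6, 4, 2) · λ_12+ρ ↦ (8, 2, 3) · λ_13+ρ ↦ (8, 2, 3)

Partition of {1..13} into 4 W_29-dot-orbits:

[[1, 2, 3, 4, 9], [5, 6, 8, 12, 13], [7, 10], [11]]


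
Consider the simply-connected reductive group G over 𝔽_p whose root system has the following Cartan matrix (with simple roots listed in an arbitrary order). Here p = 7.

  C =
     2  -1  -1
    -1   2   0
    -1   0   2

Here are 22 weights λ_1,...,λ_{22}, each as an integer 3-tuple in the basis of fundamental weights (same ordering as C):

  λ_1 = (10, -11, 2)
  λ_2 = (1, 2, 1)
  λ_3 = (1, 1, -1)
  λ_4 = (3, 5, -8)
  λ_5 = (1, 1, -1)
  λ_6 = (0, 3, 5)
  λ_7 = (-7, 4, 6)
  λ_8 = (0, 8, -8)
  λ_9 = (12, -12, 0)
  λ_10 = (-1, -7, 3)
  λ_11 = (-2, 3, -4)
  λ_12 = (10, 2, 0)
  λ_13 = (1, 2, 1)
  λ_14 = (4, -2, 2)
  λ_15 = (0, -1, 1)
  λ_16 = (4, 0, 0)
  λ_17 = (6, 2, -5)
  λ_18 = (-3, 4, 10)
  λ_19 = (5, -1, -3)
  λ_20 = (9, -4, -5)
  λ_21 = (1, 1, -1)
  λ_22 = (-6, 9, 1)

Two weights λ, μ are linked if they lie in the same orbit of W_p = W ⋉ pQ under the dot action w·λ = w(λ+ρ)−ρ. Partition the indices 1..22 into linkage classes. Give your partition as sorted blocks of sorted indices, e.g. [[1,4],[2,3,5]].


Root system A_3: the 3×3 matrix C matches after relabeling.

λ_j+ρ reflected into Ā_7 (⟨·,θ^∨⟩≤7); 3-tuples as given:

    λ_1+ρ ↦ (3, 0, 1)
    λ_2+ρ ↦ (2, 3, 2)
    λ_3+ρ ↦ (2, 2, 0)
    λ_4+ρ ↦ (3, 0, 1)
    λ_5+ρ ↦ (2, 2, 0)
    λ_6+ρ ↦ (1, 0, 2)
    λ_7+ρ ↦ (5, 1, 1)
    λ_8+ρ ↦ (4, 0, 2)
    λ_9+ρ ↦ (4, 0, 2)
    λ_10+ρ ↦ (4, 0, 2)
    λ_11+ρ ↦ (3, 0, 1)
    λ_12+ρ ↦ (1, 0, 2)
    λ_13+ρ ↦ (2, 3, 2)
    λ_14+ρ ↦ (4, 0, 2)
    λ_15+ρ ↦ (1, 0, 2)
    λ_16+ρ ↦ (5, 1, 1)
    λ_17+ρ ↦ (3, 0, 1)
    λ_18+ρ ↦ (2, 2, 0)
    λ_19+ρ ↦ (4, 0, 2)
    λ_20+ρ ↦ (3, 0, 1)
    λ_21+ρ ↦ (2, 2, 0)
    λ_22+ρ ↦ (2, 2, 0)

Partition of {1..22} into 6 W_7-dot-orbits:

[[1, 4, 11, 17, 20], [2, 13], [3, 5, 18, 21, 22], [6, 12, 15], [7, 16], [8, 9, 10, 14, 19]]


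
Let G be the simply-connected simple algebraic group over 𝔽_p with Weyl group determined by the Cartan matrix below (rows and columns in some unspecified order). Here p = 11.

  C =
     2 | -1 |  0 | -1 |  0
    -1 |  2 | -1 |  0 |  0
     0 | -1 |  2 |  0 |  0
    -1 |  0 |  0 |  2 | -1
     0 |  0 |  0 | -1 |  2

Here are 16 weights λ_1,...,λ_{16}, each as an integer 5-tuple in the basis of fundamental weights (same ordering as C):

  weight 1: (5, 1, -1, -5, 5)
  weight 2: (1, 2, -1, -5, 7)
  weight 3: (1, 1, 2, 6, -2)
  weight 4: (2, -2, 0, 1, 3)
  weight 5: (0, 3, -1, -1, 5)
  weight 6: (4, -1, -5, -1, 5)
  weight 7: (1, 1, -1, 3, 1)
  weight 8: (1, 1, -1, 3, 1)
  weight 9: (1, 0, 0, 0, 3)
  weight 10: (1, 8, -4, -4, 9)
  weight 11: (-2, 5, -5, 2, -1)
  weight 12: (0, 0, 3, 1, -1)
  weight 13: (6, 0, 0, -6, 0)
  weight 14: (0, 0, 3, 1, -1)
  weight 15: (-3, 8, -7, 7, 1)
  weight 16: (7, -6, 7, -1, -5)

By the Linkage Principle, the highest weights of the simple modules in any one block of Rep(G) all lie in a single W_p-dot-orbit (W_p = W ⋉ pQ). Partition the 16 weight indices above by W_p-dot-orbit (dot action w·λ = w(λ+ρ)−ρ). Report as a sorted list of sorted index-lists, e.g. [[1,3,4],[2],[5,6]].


Type A_5, rank 5, |W|=720; reorder rows/cols to standard.

W_11-reps of the 16 weights in Ā_11 (same 5-coord order as C):

  λ_1+ρ ↦ (2, 2, 0, 4, 2);  λ_2+ρ ↦ (2, 1, 0, 2, 4);  λ_3+ρ ↦ (2, 2, 0, 4, 2);  λ_4+ρ ↦ (2, 1, 0, 2, 4);  λ_5+ρ ↦ (1, 4, 0, 0, 6);  λ_6+ρ ↦ (1, 4, 0, 0, 6);  λ_7+ρ ↦ (2, 2, 0, 4, 2);  λ_8+ρ ↦ (2, 2, 0, 4, 2);  λ_9+ρ ↦ (2, 1, 1, 1, 4);  λ_10+ρ ↦ (1, 1, 4, 2, 0);  λ_11+ρ ↦ (1, 1, 4, 2, 0);  λ_12+ρ ↦ (1, 1, 4, 2, 0);  λ_13+ρ ↦ (2, 1, 1, 1, 4);  λ_14+ρ ↦ (1, 1, 4, 2, 0);  λ_15+ρ ↦ (2, 1, 0, 2, 4);  λ_16+ρ ↦ (1, 4, 3, 3, 0)

Partition of {1..16} into 6 W_11-dot-orbits:

[[1, 3, 7, 8], [2, 4, 15], [5, 6], [9, 13], [10, 11, 12, 14], [16]]


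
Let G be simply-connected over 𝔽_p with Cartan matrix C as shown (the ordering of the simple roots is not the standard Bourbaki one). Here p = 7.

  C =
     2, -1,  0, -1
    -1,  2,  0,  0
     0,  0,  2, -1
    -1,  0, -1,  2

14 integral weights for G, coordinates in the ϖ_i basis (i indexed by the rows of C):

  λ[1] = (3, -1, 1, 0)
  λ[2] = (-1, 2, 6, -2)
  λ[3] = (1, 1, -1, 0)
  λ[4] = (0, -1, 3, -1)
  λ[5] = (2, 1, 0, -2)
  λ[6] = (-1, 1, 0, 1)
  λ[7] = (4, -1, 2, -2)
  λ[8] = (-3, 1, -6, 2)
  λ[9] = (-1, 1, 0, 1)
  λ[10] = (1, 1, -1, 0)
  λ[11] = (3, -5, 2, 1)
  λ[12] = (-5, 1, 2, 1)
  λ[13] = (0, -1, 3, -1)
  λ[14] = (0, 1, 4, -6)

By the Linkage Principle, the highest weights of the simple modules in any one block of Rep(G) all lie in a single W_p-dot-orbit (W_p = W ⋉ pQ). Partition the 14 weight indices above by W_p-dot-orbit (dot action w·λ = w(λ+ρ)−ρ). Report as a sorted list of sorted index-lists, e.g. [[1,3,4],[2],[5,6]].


Cartan matrix: type A_4 (|W|=120); un-permuting the 4 rows.

W_7-reps of the 14 weights in Ā_7 (same 4-coord order as C):

  [1] (4, 0, 2, 1);  [2] (1, 0, 4, 0);  [3] (2, 2, 0, 1);  [4] (1, 0, 4, 0);  [5] (2, 2, 0, 1);  [6] (0, 2, 1, 2);  [7] (4, 0, 2, 1);  [8] (0, 2, 1, 2);  [9] (0, 2, 1, 2);  [10] (2, 2, 0, 1);  [11] (0, 2, 1, 2);  [12] (0, 2, 1, 2);  [13] (1, 0, 4, 0);  [14] (2, 2, 0, 1)

The 14 indices split into 4 linkage classes (same alcove rep ⇔ same W_7-dot-orbit):

[[1, 7], [2, 4, 13], [3, 5, 10, 14], [6, 8, 9, 11, 12]]


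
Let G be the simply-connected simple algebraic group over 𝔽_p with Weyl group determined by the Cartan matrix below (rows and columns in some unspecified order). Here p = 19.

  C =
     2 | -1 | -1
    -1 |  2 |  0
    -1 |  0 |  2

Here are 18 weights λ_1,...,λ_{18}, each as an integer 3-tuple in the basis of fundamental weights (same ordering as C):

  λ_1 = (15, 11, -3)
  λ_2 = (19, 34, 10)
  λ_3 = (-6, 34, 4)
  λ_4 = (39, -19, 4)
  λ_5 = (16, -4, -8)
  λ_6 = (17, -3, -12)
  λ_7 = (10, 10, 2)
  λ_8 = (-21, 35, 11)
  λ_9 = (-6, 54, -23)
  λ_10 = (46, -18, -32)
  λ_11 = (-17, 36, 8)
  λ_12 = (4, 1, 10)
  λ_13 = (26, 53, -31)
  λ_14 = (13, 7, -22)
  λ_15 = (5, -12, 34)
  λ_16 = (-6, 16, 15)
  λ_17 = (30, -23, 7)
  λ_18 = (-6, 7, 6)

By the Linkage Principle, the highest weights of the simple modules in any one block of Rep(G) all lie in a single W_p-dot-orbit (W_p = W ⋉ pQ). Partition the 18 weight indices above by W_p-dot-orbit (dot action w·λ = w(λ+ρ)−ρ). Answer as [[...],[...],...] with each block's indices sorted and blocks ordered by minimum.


A_3 Cartan matrix, 3 simple roots permuted; ρ=(1,1,1).

Each λ_j+ρ reduced to Ā_19; 3-tuples below use C's row order:

  λ_1 → (7, 3, 7) · λ_2 → (2, 1, 9) · λ_3 → (11, 3, 5) · λ_4 → (5, 2, 11) · λ_5 → (7, 3, 7) · λ_6 → (5, 2, 11) · λ_7 → (8, 5, 3) · λ_8 → (2, 1, 9) · λ_9 → (5, 3, 2) · λ_10 → (2, 1, 9) · λ_11 → (2, 1, 9) · λ_12 → (5, 2, 11) · λ_13 → (8, 5, 3) · λ_14 → (5, 2, 11) · λ_15 → (8, 5, 3) · λ_16 → (5, 3, 2) · λ_17 → (2, 1, 9) · λ_18 → (5, 3, 2)

Linkage partition of the 18 weights (6 classes, p=19):

[[1, 5], [2, 8, 10, 11, 17], [3], [4, 6, 12, 14], [7, 13, 15], [9, 16, 18]]


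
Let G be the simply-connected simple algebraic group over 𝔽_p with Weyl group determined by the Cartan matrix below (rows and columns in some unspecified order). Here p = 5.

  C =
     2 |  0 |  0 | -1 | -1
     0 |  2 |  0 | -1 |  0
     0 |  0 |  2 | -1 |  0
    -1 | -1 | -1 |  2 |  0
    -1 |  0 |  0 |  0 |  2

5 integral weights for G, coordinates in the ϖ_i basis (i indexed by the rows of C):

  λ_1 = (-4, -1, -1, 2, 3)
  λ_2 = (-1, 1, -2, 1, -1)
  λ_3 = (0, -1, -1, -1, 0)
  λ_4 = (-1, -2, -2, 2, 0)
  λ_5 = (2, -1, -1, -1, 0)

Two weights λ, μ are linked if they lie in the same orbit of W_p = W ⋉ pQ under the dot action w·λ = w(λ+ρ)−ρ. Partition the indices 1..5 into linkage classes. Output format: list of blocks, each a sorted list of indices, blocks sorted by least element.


C ↔ D_5 under row/col permutation; |W(D_5)| = 1920.

Folding the 5 weights λ_j+ρ into Ā_5 (reps in the given 5-coord order):

    [1] (1, 0, 0, 0, 1)
    [2] (0, 2, 1, 1, 0)
    [3] (1, 0, 0, 0, 1)
    [4] (0, 1, 1, 1, 1)
    [5] (1, 0, 0, 0, 1)

3 distinct reps among the 5 weights ⇒ 3 W_5-linkage classes:

[[1, 3, 5], [2], [4]]


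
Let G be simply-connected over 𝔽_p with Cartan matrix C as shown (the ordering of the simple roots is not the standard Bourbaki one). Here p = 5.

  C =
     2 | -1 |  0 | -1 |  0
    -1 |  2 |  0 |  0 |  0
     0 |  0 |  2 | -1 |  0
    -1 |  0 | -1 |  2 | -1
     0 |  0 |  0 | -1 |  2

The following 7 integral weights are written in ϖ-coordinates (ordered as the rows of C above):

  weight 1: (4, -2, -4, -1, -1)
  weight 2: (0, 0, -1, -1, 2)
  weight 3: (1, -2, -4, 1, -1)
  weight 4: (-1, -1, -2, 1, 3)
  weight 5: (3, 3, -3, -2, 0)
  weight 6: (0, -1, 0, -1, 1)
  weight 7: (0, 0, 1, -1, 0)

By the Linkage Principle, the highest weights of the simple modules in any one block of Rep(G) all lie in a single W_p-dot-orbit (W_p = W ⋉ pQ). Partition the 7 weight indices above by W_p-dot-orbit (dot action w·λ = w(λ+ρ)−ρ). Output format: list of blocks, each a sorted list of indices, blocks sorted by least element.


Dynkin diagram of C (from the 8 off-diagonal −1 entries): D_5.

Each λ_j+ρ reduced to Ā_5; 5-tuples below use C's row order:

  [1] (0, 1, 0, 0, 3);  [2] (0, 1, 0, 0, 3);  [3] (0, 1, 2, 0, 1);  [4] (0, 1, 0, 0, 3);  [5] (0, 1, 2, 0, 1);  [6] (1, 0, 1, 0, 2);  [7] (0, 1, 2, 0, 1)

The 7 indices split into 3 linkage classes (same alcove rep ⇔ same W_5-dot-orbit):

[[1, 2, 4], [3, 5, 7], [6]]


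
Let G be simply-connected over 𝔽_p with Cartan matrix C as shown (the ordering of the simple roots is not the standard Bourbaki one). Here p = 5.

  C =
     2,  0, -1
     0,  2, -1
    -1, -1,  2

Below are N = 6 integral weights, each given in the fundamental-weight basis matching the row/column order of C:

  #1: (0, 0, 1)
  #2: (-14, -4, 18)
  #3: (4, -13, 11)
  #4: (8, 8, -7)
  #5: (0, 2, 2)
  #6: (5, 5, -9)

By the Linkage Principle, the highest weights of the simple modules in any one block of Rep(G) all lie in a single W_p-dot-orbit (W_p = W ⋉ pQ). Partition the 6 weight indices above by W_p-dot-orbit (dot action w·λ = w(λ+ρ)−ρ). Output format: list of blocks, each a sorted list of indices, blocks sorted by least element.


Cartan matrix: type A_3 (|W|=24); un-permuting the 3 rows.

Folding the 6 weights λ_j+ρ into Ā_5 (reps in the given 3-coord order):

  [1] (1, 1, 2)
  [2] (1, 1, 2)
  [3] (0, 3, 2)
  [4] (1, 1, 2)
  [5] (1, 1, 2)
  [6] (1, 1, 2)

Linkage partition of the 6 weights (2 classes, p=5):

[[1, 2, 4, 5, 6], [3]]


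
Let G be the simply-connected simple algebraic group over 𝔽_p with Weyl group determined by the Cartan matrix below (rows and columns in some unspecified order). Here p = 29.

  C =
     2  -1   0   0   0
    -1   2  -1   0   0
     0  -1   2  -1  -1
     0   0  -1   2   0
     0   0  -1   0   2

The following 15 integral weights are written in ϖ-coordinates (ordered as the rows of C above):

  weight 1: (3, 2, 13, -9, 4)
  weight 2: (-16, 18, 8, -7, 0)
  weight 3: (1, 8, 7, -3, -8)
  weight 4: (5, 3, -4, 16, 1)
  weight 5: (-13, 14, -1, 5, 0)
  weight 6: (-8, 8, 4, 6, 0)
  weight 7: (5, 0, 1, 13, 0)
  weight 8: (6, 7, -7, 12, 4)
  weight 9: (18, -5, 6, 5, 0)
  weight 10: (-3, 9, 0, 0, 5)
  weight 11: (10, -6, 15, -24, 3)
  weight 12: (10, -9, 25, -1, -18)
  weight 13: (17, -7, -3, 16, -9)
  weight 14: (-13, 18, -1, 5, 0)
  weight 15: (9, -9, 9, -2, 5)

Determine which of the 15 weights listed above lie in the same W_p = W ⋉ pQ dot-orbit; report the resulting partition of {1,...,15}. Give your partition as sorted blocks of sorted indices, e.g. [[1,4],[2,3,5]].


D_5 Cartan matrix, 5 simple roots permuted; ρ=(1,1,1,1,1).

Ā_29 reps of the 15 weights (D_5, coords as presented):

    [1] (1, 3, 3, 8, 5)
    [2] (12, 3, 0, 6, 1)
    [3] (2, 8, 1, 1, 6)
    [4] (6, 1, 2, 14, 1)
    [5] (12, 3, 0, 6, 1)
    [6] (7, 2, 5, 7, 1)
    [7] (6, 1, 2, 14, 1)
    [8] (7, 2, 5, 7, 1)
    [9] (12, 3, 0, 6, 1)
    [10] (2, 8, 1, 1, 6)
    [11] (1, 3, 3, 8, 5)
    [12] (2, 1, 0, 0, 17)
    [13] (2, 8, 1, 1, 6)
    [14] (12, 3, 0, 6, 1)
    [15] (2, 8, 1, 1, 6)

Linkage partition of the 15 weights (6 classes, p=29):

[[1, 11], [2, 5, 9, 14], [3, 10, 13, 15], [4, 7], [6, 8], [12]]


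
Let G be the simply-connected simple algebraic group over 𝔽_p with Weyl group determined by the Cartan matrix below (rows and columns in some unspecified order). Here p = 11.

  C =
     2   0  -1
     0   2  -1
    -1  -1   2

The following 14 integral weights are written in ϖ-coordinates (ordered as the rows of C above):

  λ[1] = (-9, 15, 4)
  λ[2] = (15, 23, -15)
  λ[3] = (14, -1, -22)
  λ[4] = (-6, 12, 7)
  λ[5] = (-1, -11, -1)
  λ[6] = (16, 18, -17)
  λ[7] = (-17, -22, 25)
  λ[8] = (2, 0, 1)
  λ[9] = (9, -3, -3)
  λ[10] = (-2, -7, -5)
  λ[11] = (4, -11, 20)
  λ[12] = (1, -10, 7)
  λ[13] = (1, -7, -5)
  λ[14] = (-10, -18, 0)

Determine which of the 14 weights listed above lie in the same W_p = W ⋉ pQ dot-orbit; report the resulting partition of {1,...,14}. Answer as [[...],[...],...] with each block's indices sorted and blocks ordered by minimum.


C ↔ A_3 under row/col permutation; |W(A_3)| = 24.

λ_j+ρ reflected into Ā_11 (⟨·,θ^∨⟩≤11); 3-tuples as given:

  1: (3, 1, 2);  2: (6, 2, 2);  3: (6, 1, 4);  4: (3, 1, 2);  5: (10, 0, 0);  6: (3, 1, 2);  7: (6, 1, 4);  8: (3, 1, 2);  9: (6, 2, 2);  10: (6, 1, 4);  11: (6, 1, 4);  12: (1, 8, 1);  13: (6, 2, 2);  14: (3, 1, 2)

These 14 weights hit 5 W_11-dot-orbits; sizes (5, 3, 4, 1, 1):

[[1, 4, 6, 8, 14], [2, 9, 13], [3, 7, 10, 11], [5], [12]]


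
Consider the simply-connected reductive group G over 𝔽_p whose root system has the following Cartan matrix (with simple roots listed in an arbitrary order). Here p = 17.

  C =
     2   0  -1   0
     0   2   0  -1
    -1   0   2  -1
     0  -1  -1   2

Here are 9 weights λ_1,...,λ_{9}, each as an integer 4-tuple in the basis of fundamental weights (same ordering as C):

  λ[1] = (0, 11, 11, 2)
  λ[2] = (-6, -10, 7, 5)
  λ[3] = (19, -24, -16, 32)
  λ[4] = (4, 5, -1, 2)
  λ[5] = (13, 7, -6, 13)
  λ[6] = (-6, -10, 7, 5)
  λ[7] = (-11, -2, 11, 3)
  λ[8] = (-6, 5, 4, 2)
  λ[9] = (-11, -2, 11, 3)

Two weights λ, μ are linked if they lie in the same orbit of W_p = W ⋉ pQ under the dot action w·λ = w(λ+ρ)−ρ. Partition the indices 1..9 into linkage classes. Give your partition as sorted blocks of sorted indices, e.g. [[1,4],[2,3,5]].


Dynkin diagram of C (from the 6 off-diagonal −1 entries): A_4.

λ_j+ρ reflected into Ā_17 (⟨·,θ^∨⟩≤17); 4-tuples as given:

  [1] (10, 1, 2, 3)
  [2] (5, 6, 0, 3)
  [3] (10, 1, 2, 3)
  [4] (5, 6, 0, 3)
  [5] (5, 6, 0, 3)
  [6] (5, 6, 0, 3)
  [7] (10, 1, 2, 3)
  [8] (5, 6, 0, 3)
  [9] (10, 1, 2, 3)

Grouping the 9 weights by Ā_17-representative: 2 linkage classes.

[[1, 3, 7, 9], [2, 4, 5, 6, 8]]


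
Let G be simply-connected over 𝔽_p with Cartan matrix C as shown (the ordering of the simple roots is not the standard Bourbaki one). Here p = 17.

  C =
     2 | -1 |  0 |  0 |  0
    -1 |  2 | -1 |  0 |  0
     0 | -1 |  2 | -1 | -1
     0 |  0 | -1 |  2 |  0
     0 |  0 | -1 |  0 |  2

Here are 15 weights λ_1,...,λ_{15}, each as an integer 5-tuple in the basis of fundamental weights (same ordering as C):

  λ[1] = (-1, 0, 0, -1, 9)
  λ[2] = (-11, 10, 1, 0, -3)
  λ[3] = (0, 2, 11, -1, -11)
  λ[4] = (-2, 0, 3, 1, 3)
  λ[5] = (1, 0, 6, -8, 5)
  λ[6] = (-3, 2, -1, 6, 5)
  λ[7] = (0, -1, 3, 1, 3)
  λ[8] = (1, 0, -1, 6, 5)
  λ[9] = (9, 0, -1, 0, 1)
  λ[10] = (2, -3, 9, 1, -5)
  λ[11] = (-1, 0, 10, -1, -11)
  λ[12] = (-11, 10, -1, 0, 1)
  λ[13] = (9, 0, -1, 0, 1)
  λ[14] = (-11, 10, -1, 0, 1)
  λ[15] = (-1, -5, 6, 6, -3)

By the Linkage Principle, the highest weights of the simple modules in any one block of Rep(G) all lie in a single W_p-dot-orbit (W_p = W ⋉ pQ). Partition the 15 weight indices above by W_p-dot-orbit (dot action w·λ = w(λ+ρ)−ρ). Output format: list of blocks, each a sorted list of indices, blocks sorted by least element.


Root system D_5: the 5×5 matrix C matches after relabeling.

Ā_17 reps of the 15 weights (D_5, coords as presented):

  λ_1 → (0, 1, 1, 0, 10);  λ_2 → (10, 1, 0, 1, 2);  λ_3 → (0, 1, 1, 0, 10);  λ_4 → (1, 0, 4, 2, 4);  λ_5 → (2, 1, 0, 7, 6);  λ_6 → (2, 1, 0, 7, 6);  λ_7 → (1, 0, 4, 2, 4);  λ_8 → (2, 1, 0, 7, 6);  λ_9 → (10, 1, 0, 1, 2);  λ_10 → (1, 0, 4, 2, 4);  λ_11 → (0, 1, 1, 0, 10);  λ_12 → (10, 1, 0, 1, 2);  λ_13 → (10, 1, 0, 1, 2);  λ_14 → (10, 1, 0, 1, 2);  λ_15 → (4, 0, 1, 7, 2)

Linkage partition of the 15 weights (5 classes, p=17):

[[1, 3, 11], [2, 9, 12, 13, 14], [4, 7, 10], [5, 6, 8], [15]]
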